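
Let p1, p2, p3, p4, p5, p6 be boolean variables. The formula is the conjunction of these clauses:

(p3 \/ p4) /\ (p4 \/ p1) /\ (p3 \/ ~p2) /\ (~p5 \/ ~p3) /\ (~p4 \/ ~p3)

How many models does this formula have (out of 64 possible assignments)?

12

Case analysis on p3 and p4:
  p3=T, p4=T: a clause becomes empty — 0.
  p3=T, p4=F: remaining (p1,p2,p5,p6) ∈ {(T,F,F,F); (T,F,F,T); (T,T,F,F); (T,T,F,T)} — 4.
  p3=F, p4=T: forces p2=F; p1, p5, p6 free → 2^3 = 8.
  p3=F, p4=F: a clause becomes empty — 0.
Total: 0 + 4 + 8 + 0 = 12.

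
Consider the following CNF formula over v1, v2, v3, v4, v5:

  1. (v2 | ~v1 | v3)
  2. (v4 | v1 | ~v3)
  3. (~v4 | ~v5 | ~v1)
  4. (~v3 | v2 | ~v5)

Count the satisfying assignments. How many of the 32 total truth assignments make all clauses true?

Split on v1, then v3.
  v1=1, v3=1: 5 of the 8 assignments to (v2,v4,v5) work.
  v1=1, v3=0: remaining (v2,v4,v5) ∈ {(1,0,0); (1,0,1); (1,1,0)} — 3.
  v1=0, v3=1: remaining (v2,v4,v5) ∈ {(0,1,0); (1,1,0); (1,1,1)} — 3.
  v1=0, v3=0: v2, v4, v5 free → 2^3 = 8.
Total: 5 + 3 + 3 + 8 = 19.

19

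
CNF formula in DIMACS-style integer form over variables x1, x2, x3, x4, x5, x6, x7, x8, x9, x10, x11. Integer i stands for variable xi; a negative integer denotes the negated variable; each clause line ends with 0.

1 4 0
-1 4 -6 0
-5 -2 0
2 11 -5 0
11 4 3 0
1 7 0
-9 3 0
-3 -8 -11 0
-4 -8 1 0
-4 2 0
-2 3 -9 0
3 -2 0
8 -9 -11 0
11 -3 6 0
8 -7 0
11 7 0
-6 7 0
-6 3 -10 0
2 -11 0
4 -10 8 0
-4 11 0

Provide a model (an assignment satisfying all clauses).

x1=T, x2=T, x3=T, x4=T, x5=F, x6=F, x7=F, x8=F, x9=F, x10=F, x11=T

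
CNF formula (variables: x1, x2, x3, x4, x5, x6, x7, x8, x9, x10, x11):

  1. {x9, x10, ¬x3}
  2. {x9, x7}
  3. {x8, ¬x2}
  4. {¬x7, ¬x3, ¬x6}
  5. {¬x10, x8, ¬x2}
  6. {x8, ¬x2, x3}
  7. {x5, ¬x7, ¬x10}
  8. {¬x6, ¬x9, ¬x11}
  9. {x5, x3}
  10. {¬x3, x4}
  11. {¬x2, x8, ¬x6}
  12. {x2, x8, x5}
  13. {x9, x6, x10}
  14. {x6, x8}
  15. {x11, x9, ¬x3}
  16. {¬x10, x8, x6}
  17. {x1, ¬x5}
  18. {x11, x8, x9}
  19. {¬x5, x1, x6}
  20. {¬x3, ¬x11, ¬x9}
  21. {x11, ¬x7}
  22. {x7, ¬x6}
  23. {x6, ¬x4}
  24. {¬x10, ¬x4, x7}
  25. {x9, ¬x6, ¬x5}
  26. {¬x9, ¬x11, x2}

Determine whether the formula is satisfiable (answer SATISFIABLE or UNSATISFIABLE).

Pure literal: x1 appears only positively; assign x1 = True.
Pure literal: x8 appears only positively; assign x8 = True.
Try x2 = True.
Branch on x3: take x3 = False.
  then x5 is forced to True.
Branch on x4: take x4 = False.
For the remaining variables, x6 = False, x7 = True, x9 = True, x10 = False, x11 = True works.
So x1 = True, x2 = True, x3 = False, x4 = False, x5 = True, x6 = False, x7 = True, x8 = True, x9 = True, x10 = False, x11 = True is a satisfying assignment.

SATISFIABLE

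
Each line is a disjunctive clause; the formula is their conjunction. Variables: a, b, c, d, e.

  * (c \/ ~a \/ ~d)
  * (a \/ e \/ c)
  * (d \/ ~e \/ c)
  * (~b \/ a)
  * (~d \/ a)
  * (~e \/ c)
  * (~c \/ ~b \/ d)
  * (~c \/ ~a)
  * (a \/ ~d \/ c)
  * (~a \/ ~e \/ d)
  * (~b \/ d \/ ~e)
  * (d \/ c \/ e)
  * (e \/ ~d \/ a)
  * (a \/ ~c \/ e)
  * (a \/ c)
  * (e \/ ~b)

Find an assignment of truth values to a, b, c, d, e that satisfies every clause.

Pure literal: b appears only negated; assign b = False.
Set a = False and propagate.
  then d is forced to False.
  then c is forced to True.
  then e is forced to True.

a=F  b=F  c=T  d=F  e=T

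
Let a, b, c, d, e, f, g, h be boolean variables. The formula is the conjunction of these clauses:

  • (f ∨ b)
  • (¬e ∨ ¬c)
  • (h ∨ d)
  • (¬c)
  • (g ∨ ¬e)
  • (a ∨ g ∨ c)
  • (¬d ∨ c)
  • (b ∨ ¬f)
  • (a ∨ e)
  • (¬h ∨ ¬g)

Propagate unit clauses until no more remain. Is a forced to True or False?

True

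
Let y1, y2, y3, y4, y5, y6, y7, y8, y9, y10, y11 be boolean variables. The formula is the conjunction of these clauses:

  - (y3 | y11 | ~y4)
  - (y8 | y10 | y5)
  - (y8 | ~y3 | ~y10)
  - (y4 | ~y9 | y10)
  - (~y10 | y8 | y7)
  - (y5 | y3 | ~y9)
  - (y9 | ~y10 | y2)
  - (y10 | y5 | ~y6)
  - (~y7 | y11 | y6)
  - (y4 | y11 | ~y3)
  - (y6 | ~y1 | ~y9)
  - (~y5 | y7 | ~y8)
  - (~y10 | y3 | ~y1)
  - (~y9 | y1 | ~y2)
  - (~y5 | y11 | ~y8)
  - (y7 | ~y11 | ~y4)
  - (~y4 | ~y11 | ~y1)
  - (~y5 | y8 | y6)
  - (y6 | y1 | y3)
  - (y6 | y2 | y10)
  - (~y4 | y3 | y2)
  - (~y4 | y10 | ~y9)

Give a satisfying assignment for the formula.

y1=T, y2=T, y3=F, y4=F, y5=T, y6=T, y7=F, y8=F, y9=F, y10=F, y11=T

Check each clause:
  1. (~y4 | y3 | y11) — y11 is true.
  2. (y5 | y8 | y10) — y5 is true.
  3. (~y3 | y8 | ~y10) — ~y3 is true.
  4. (~y9 | y4 | y10) — ~y9 is true.
  5. (y8 | y7 | ~y10) — ~y10 is true.
  6. (y3 | ~y9 | y5) — y5 is true.
  7. (y2 | y9 | ~y10) — y2 is true.
  8. (~y6 | y5 | y10) — y5 is true.
  9. (y6 | ~y7 | y11) — ~y7 is true.
  10. (~y3 | y11 | y4) — y11 is true.
  11. (~y1 | ~y9 | y6) — y6 is true.
  12. (~y8 | y7 | ~y5) — ~y8 is true.
  13. (y3 | ~y1 | ~y10) — ~y10 is true.
  14. (y1 | ~y2 | ~y9) — y1 is true.
  15. (~y5 | ~y8 | y11) — ~y8 is true.
  16. (y7 | ~y4 | ~y11) — ~y4 is true.
  17. (~y11 | ~y4 | ~y1) — ~y4 is true.
  18. (y8 | ~y5 | y6) — y6 is true.
  19. (y3 | y1 | y6) — y1 is true.
  20. (y2 | y6 | y10) — y2 is true.
  21. (y2 | ~y4 | y3) — y2 is true.
  22. (~y4 | y10 | ~y9) — ~y4 is true.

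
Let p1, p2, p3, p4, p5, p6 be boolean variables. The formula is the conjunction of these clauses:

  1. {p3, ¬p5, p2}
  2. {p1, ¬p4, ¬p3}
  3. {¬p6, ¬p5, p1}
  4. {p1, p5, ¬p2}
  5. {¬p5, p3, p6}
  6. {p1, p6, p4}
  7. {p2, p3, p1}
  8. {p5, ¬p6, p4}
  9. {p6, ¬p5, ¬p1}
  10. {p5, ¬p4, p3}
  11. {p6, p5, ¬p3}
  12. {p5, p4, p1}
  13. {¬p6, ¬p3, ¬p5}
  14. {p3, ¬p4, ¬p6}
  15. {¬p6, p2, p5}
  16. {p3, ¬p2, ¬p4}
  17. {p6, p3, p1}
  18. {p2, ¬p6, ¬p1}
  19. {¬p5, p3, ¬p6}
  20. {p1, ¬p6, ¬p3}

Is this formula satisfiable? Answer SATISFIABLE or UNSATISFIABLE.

Try p1 = True.
The remaining clauses are satisfied by p2 = False, p3 = False, p4 = False, p5 = False, p6 = False.
So p1=True, p2=False, p3=False, p4=False, p5=False, p6=False is a satisfying assignment.

SATISFIABLE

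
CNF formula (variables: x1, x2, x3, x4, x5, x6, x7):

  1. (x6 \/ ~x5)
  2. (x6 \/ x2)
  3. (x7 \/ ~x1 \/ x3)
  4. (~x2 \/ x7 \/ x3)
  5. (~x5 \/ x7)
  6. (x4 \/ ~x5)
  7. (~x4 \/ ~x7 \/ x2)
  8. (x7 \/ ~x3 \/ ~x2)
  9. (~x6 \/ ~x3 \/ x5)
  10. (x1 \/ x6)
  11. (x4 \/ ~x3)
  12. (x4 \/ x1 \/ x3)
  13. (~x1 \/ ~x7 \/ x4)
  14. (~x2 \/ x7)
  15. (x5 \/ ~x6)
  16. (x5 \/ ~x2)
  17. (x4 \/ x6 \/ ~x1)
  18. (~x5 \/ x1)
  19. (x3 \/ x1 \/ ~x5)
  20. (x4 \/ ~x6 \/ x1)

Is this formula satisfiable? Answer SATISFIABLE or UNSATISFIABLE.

SATISFIABLE

Branch on x1: take x1 = True.
For the remaining variables, x2 = True, x3 = False, x4 = True, x5 = True, x6 = True, x7 = True works.
So x1=True, x2=True, x3=False, x4=True, x5=True, x6=True, x7=True is a satisfying assignment.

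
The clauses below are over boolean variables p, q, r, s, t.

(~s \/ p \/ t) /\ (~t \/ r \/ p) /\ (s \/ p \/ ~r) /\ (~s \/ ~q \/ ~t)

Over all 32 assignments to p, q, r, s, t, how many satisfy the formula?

17

Split on p, then s.
  p=T, s=T: r free; 3 ways for (q,t) × 2^1 = 6.
  p=T, s=F: q, r, t free → 2^3 = 8.
  p=F, s=T: remaining (q,r,t) ∈ {(F,T,T)} — 1.
  p=F, s=F: remaining (q,r,t) ∈ {(F,F,F); (T,F,F)} — 2.
Total: 6 + 8 + 1 + 2 = 17.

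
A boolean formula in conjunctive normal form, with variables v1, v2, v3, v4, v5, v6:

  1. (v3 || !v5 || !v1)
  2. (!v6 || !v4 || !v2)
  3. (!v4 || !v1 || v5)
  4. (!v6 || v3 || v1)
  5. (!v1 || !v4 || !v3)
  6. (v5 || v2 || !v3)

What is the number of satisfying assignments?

Split on v1, then v3.
  v1=T, v3=T: v6 free; 3 ways for (v2,v4,v5) × 2^1 = 6.
  v1=T, v3=F: remaining (v2,v4,v5,v6) ∈ {(F,F,F,F); (F,F,F,T); (T,F,F,F); (T,F,F,T)} — 4.
  v1=F, v3=T: 10 of the 16 assignments to (v2,v4,v5,v6) work.
  v1=F, v3=F: forces v6=F; v2, v4, v5 free → 2^3 = 8.
Total: 6 + 4 + 10 + 8 = 28.

28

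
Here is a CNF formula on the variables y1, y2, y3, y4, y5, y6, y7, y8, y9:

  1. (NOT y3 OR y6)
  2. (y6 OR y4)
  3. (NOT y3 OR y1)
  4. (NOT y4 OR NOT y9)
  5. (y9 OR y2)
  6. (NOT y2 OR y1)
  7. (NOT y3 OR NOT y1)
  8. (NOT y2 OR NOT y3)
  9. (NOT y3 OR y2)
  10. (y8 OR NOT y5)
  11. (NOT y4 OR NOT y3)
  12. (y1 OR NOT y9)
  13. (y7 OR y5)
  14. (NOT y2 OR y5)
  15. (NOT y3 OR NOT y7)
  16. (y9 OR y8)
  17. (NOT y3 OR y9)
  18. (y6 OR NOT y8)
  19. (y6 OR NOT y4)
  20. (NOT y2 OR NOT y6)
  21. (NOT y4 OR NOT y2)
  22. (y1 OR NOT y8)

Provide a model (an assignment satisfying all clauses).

y1=True, y2=False, y3=False, y4=False, y5=True, y6=True, y7=True, y8=True, y9=True

Pure literal: y3 appears only negated; assign y3 = False.
Branch on y1: take y1 = True.
Branch on y2: take y2 = False.
  then y9 is forced to True.
  then y4 is forced to False.
  then y6 is forced to True.
For the remaining variables, y5 = True, y7 = True, y8 = True works.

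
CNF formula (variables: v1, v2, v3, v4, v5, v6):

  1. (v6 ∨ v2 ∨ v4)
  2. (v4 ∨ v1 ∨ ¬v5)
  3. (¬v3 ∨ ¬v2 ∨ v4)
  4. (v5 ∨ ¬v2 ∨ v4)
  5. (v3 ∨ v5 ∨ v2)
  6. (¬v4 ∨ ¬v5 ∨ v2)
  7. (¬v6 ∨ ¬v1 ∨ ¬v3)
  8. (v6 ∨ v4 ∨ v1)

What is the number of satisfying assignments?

21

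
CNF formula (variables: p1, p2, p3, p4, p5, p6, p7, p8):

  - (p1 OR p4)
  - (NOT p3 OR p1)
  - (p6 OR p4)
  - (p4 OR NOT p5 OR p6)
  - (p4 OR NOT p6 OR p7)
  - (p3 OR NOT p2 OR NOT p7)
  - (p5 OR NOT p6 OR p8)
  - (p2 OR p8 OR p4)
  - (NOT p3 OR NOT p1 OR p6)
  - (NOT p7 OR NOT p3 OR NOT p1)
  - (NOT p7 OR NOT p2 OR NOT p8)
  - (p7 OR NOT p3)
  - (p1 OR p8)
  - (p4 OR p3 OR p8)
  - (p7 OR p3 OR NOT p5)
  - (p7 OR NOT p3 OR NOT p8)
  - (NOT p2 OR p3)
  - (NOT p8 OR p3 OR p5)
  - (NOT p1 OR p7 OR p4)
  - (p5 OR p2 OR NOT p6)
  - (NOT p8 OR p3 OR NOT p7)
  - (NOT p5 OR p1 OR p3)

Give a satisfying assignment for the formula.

p1=1  p2=0  p3=0  p4=1  p5=0  p6=0  p7=0  p8=0

Pure literal: p4 appears only positively; assign p4 = True.
Set p1 = True and propagate.
Set p2 = False and propagate.
Set p3 = False and propagate.
The remaining clauses are satisfied by p5 = False, p6 = False, p7 = False, p8 = False.
Every clause has at least one true literal under this assignment.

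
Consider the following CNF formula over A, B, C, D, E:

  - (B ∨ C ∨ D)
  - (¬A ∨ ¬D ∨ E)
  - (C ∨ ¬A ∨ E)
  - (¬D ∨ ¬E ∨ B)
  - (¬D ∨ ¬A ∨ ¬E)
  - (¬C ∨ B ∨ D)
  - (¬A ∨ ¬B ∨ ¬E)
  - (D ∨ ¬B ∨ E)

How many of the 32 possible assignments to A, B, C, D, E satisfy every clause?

8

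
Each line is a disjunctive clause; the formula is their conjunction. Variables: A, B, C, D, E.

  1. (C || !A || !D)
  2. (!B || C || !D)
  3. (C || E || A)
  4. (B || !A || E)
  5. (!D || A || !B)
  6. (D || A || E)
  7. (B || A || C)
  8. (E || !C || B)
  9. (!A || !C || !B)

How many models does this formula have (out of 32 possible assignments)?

Case analysis on A and B:
  A=T, B=T: remaining (C,D,E) ∈ {(F,F,F); (F,F,T)} — 2.
  A=T, B=F: remaining (C,D,E) ∈ {(F,F,T); (T,F,T); (T,T,T)} — 3.
  A=F, B=T: remaining (C,D,E) ∈ {(F,F,T); (T,F,T)} — 2.
  A=F, B=F: remaining (C,D,E) ∈ {(T,F,T); (T,T,T)} — 2.
Total: 2 + 3 + 2 + 2 = 9.

9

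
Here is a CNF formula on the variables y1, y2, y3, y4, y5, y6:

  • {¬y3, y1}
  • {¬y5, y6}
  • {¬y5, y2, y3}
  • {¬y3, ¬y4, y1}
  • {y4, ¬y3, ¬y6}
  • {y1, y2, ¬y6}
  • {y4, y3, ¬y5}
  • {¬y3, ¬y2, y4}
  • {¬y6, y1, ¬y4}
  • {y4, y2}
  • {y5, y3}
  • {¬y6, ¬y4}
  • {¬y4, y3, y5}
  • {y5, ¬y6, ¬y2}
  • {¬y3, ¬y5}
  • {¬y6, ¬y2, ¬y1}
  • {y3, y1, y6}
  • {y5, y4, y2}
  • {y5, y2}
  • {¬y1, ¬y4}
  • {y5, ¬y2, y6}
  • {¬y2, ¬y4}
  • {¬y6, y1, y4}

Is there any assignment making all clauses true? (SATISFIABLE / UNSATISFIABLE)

y4 = True:
  propagation gives y6=False, y5=False, y3=True, y1=True; an empty clause results — contradiction.
y4 = False:
  propagation gives y2=True, y3=False, y5=False; an empty clause results — contradiction.
Every branch closes, so no satisfying assignment exists.

UNSATISFIABLE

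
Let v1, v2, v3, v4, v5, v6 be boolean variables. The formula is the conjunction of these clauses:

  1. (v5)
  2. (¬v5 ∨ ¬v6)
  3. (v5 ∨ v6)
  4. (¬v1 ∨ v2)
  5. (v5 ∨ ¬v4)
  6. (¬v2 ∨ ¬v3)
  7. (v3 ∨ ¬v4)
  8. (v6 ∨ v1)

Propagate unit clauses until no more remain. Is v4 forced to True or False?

False

Unit clause (v5) sets v5 = True.
(¬v6 ∨ ¬v5) with v5 = True leaves only ¬v6, so v6 = False.
(v6 ∨ v1): since v6 = False, the clause reduces to (v1). v1 = True.
(v2 ∨ ¬v1): since v1 = True, the clause reduces to (v2). v2 = True.
From (¬v2 ∨ ¬v3) and v2 = True: v3 = False.
(v3 ∨ ¬v4): since v3 = False, the clause reduces to (¬v4). v4 = False.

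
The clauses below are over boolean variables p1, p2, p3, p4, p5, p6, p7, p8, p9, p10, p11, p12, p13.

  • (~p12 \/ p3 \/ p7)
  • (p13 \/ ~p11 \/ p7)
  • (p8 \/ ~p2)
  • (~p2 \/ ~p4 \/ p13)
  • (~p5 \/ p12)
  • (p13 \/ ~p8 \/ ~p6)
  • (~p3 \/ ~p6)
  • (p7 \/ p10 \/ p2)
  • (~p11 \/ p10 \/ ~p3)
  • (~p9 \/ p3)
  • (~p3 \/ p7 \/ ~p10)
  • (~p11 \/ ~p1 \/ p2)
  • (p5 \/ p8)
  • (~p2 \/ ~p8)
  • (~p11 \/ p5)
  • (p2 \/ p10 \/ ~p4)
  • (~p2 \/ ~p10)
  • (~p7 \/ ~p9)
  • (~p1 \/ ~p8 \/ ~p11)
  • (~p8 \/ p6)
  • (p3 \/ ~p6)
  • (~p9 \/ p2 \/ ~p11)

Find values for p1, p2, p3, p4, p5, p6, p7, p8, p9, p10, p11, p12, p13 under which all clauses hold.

p1 occurs only negated in the remaining clauses — set p1 = False.
p4 occurs only negated in the remaining clauses — set p4 = False.
Try p2 = False.
For the remaining variables, p3 = False, p5 = True, p6 = False, p7 = True, p8 = False, p9 = False, p10 = False, p11 = True, p12 = True, p13 = True works.

p1=F, p2=F, p3=F, p4=F, p5=T, p6=F, p7=T, p8=F, p9=F, p10=F, p11=T, p12=T, p13=T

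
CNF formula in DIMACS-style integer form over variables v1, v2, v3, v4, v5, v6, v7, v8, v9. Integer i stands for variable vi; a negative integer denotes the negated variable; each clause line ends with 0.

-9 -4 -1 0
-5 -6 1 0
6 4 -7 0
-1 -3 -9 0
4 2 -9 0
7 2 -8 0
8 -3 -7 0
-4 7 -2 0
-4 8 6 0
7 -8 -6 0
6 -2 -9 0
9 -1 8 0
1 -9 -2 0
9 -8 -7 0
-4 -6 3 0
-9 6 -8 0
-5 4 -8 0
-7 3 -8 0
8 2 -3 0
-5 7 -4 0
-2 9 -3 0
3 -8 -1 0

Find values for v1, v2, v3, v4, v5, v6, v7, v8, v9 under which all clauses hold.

v1=0, v2=0, v3=1, v4=1, v5=0, v6=1, v7=1, v8=1, v9=1

Check each clause:
  1. (NOT v4 OR NOT v1 OR NOT v9) — NOT v1 is true.
  2. (NOT v6 OR NOT v5 OR v1) — NOT v5 is true.
  3. (v6 OR NOT v7 OR v4) — v4 is true.
  4. (NOT v3 OR NOT v1 OR NOT v9) — NOT v1 is true.
  5. (v4 OR NOT v9 OR v2) — v4 is true.
  6. (v7 OR v2 OR NOT v8) — v7 is true.
  7. (NOT v3 OR v8 OR NOT v7) — v8 is true.
  8. (NOT v4 OR NOT v2 OR v7) — NOT v2 is true.
  9. (v6 OR NOT v4 OR v8) — v8 is true.
  10. (NOT v8 OR NOT v6 OR v7) — v7 is true.
  11. (NOT v2 OR v6 OR NOT v9) — NOT v2 is true.
  12. (v9 OR NOT v1 OR v8) — v8 is true.
  13. (NOT v2 OR v1 OR NOT v9) — NOT v2 is true.
  14. (NOT v7 OR v9 OR NOT v8) — v9 is true.
  15. (v3 OR NOT v6 OR NOT v4) — v3 is true.
  16. (NOT v9 OR v6 OR NOT v8) — v6 is true.
  17. (NOT v8 OR v4 OR NOT v5) — NOT v5 is true.
  18. (NOT v8 OR v3 OR NOT v7) — v3 is true.
  19. (NOT v3 OR v2 OR v8) — v8 is true.
  20. (NOT v5 OR NOT v4 OR v7) — NOT v5 is true.
  21. (v9 OR NOT v2 OR NOT v3) — v9 is true.
  22. (NOT v8 OR NOT v1 OR v3) — v3 is true.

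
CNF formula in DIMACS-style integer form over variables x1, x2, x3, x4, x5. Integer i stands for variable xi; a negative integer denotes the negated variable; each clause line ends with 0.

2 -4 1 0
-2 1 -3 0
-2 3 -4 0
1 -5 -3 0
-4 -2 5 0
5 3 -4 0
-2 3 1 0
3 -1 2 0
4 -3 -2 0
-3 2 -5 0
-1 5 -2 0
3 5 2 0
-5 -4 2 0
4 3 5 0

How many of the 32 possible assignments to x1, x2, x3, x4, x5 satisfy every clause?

6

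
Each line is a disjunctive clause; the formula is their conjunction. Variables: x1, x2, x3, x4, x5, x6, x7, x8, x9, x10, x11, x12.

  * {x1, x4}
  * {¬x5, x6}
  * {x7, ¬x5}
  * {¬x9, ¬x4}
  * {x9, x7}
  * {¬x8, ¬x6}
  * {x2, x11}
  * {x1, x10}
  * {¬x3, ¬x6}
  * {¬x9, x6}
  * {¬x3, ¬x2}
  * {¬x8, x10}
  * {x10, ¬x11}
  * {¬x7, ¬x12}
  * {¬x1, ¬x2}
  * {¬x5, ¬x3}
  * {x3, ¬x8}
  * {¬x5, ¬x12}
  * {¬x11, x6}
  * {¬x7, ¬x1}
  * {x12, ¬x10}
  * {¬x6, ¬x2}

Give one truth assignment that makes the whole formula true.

x5 occurs only negated in the remaining clauses — set x5 = False.
Pure literal: x8 appears only negated; assign x8 = False.
Set x1 = True and propagate.
  then x2 is forced to False.
  then x11 is forced to True.
  then x10 is forced to True.
  then x6 is forced to True.
  then x3 is forced to False.
  then x7 is forced to False.
  then x9 is forced to True.
  then x4 is forced to False.
  then x12 is forced to True.
Check each clause:
  1. {x1, x4} — x1 is true.
  2. {¬x5, x6} — ¬x5 is true.
  3. {x7, ¬x5} — ¬x5 is true.
  4. {¬x9, ¬x4} — ¬x4 is true.
  5. {x7, x9} — x9 is true.
  6. {¬x8, ¬x6} — ¬x8 is true.
  7. {x2, x11} — x11 is true.
  8. {x10, x1} — x1 is true.
  9. {¬x3, ¬x6} — ¬x3 is true.
  10. {x6, ¬x9} — x6 is true.
  11. {¬x2, ¬x3} — ¬x3 is true.
  12. {x10, ¬x8} — ¬x8 is true.
  13. {x10, ¬x11} — x10 is true.
  14. {¬x12, ¬x7} — ¬x7 is true.
  15. {¬x1, ¬x2} — ¬x2 is true.
  16. {¬x3, ¬x5} — ¬x5 is true.
  17. {x3, ¬x8} — ¬x8 is true.
  18. {¬x12, ¬x5} — ¬x5 is true.
  19. {x6, ¬x11} — x6 is true.
  20. {¬x7, ¬x1} — ¬x7 is true.
  21. {x12, ¬x10} — x12 is true.
  22. {¬x2, ¬x6} — ¬x2 is true.

x1=T, x2=F, x3=F, x4=F, x5=F, x6=T, x7=F, x8=F, x9=T, x10=T, x11=T, x12=T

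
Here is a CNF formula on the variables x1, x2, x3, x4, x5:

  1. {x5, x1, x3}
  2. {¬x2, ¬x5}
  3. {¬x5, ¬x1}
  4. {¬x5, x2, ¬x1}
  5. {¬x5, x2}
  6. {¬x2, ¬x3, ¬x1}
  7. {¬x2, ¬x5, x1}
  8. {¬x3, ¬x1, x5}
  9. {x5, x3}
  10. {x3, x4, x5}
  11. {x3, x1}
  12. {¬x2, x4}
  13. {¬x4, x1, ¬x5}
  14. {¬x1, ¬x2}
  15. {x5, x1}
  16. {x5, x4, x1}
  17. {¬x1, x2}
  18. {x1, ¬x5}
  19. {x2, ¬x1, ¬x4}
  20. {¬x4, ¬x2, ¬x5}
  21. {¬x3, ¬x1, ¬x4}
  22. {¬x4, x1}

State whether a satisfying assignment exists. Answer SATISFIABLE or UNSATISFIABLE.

UNSATISFIABLE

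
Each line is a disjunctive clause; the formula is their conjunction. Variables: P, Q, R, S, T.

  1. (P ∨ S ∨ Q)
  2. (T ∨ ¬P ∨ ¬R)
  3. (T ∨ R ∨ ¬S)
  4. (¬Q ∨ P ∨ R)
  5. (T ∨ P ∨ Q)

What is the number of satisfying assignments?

16

Split on P, then Q.
  P=T, Q=T: 5 of the 8 assignments to (R,S,T) work.
  P=T, Q=F: 5 of the 8 assignments to (R,S,T) work.
  P=F, Q=T: remaining (R,S,T) ∈ {(T,F,F); (T,F,T); (T,T,F); (T,T,T)} — 4.
  P=F, Q=F: remaining (R,S,T) ∈ {(F,T,T); (T,T,T)} — 2.
Total: 5 + 5 + 4 + 2 = 16.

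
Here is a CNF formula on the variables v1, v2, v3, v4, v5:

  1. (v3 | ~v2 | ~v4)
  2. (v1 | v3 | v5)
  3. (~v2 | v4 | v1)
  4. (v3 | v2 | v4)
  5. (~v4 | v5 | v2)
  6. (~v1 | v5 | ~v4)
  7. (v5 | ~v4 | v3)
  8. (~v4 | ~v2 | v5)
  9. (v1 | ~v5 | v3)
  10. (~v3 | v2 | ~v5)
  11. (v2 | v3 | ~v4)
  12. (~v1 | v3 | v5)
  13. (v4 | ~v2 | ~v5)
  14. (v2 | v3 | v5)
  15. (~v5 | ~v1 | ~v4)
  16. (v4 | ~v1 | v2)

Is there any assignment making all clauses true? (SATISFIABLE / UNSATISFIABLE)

Branch on v1: take v1 = False.
The remaining clauses are satisfied by v2 = False, v3 = True, v4 = False, v5 = False.
So v1 = False, v2 = False, v3 = True, v4 = False, v5 = False is a satisfying assignment.

SATISFIABLE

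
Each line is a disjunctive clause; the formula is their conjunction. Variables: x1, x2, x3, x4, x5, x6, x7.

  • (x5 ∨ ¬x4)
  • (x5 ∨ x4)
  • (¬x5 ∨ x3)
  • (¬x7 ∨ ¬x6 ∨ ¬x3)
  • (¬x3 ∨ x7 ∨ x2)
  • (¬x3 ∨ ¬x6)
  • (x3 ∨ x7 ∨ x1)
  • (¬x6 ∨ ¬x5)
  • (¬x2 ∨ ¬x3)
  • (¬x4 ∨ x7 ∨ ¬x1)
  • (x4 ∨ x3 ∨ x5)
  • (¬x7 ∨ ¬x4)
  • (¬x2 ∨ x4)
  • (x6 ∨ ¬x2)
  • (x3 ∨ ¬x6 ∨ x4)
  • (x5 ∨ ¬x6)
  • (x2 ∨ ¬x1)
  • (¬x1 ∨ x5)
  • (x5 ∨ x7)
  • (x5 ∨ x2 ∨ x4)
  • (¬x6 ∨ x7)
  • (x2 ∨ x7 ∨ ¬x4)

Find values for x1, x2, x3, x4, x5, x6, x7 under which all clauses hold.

Try x1 = False.
Try x2 = False.
Try x3 = True.
  then x7 is forced to True.
  then x6 is forced to False.
  then x4 is forced to False.
  then x5 is forced to True.

x1 = 0  x2 = 0  x3 = 1  x4 = 0  x5 = 1  x6 = 0  x7 = 1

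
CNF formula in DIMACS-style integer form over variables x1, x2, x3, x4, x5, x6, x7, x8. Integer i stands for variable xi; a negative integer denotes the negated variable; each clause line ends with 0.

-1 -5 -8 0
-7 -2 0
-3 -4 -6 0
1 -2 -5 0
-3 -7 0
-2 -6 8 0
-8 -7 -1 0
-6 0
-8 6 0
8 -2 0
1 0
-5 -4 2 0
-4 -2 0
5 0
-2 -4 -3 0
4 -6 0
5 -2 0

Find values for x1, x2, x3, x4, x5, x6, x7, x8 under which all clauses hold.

(¬x6) is a unit clause, so x6 = False.
Unit propagation: (¬x8) forces x8 = False.
The clause (¬x2) is unit: x2 must be False.
The clause (x1) is unit: x1 must be True.
The clause (x5) is unit: x5 must be True.
Unit propagation: (¬x4) forces x4 = False.
x7 occurs only negated in the remaining clauses — set x7 = False.
x3 is now unconstrained; take x3 = True.

x1 = T  x2 = F  x3 = T  x4 = F  x5 = T  x6 = F  x7 = F  x8 = F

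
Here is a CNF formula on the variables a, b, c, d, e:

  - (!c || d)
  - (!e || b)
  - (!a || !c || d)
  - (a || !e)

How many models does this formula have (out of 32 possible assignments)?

15

Split on a, then c.
  a=T, c=T: remaining (b,d,e) ∈ {(F,T,F); (T,T,F); (T,T,T)} — 3.
  a=T, c=F: d free; 3 ways for (b,e) × 2^1 = 6.
  a=F, c=T: remaining (b,d,e) ∈ {(F,T,F); (T,T,F)} — 2.
  a=F, c=F: remaining (b,d,e) ∈ {(F,F,F); (F,T,F); (T,F,F); (T,T,F)} — 4.
Total: 3 + 6 + 2 + 4 = 15.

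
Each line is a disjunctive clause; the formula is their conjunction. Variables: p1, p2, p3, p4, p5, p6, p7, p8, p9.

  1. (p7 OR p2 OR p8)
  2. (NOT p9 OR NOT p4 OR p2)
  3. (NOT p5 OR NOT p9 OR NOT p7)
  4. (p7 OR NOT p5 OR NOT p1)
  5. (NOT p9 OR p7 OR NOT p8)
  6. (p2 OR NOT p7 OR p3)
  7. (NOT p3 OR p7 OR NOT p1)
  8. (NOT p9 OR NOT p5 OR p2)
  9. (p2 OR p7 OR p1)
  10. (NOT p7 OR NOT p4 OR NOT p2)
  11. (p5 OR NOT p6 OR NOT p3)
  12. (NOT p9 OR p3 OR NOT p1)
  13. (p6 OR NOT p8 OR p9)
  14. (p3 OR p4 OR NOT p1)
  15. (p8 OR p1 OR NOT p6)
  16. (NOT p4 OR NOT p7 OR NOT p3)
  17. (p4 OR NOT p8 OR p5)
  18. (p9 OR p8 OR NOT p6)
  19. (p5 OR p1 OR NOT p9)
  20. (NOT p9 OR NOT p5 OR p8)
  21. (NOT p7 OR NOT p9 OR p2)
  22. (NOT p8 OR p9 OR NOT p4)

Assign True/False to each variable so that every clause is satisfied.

p1=0, p2=1, p3=1, p4=1, p5=1, p6=0, p7=0, p8=0, p9=0

Check each clause:
  1. (p7 OR p8 OR p2) — p2 is true.
  2. (NOT p4 OR p2 OR NOT p9) — p2 is true.
  3. (NOT p5 OR NOT p7 OR NOT p9) — NOT p7 is true.
  4. (p7 OR NOT p1 OR NOT p5) — NOT p1 is true.
  5. (NOT p8 OR p7 OR NOT p9) — NOT p8 is true.
  6. (NOT p7 OR p3 OR p2) — NOT p7 is true.
  7. (NOT p3 OR NOT p1 OR p7) — NOT p1 is true.
  8. (NOT p5 OR p2 OR NOT p9) — p2 is true.
  9. (p7 OR p2 OR p1) — p2 is true.
  10. (NOT p4 OR NOT p2 OR NOT p7) — NOT p7 is true.
  11. (NOT p3 OR p5 OR NOT p6) — NOT p6 is true.
  12. (NOT p1 OR NOT p9 OR p3) — p3 is true.
  13. (p6 OR NOT p8 OR p9) — NOT p8 is true.
  14. (p3 OR NOT p1 OR p4) — p3 is true.
  15. (NOT p6 OR p8 OR p1) — NOT p6 is true.
  16. (NOT p7 OR NOT p3 OR NOT p4) — NOT p7 is true.
  17. (p4 OR p5 OR NOT p8) — NOT p8 is true.
  18. (p9 OR p8 OR NOT p6) — NOT p6 is true.
  19. (p1 OR NOT p9 OR p5) — p5 is true.
  20. (NOT p9 OR p8 OR NOT p5) — NOT p9 is true.
  21. (p2 OR NOT p7 OR NOT p9) — NOT p7 is true.
  22. (NOT p8 OR NOT p4 OR p9) — NOT p8 is true.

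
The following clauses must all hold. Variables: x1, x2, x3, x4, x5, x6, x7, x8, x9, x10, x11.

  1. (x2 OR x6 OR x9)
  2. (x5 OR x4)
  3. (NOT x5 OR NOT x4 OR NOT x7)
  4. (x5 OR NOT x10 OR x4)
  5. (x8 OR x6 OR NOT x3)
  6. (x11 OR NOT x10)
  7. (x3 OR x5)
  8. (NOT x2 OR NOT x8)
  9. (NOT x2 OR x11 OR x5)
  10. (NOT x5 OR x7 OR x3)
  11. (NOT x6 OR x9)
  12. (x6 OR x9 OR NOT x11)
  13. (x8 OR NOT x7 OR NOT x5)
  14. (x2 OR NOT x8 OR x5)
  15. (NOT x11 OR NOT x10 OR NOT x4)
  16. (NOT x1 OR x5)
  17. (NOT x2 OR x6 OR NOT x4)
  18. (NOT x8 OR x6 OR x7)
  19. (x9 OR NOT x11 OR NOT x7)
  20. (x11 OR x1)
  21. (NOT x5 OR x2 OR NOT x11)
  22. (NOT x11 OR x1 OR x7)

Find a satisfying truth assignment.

x1=F, x2=T, x3=T, x4=T, x5=F, x6=T, x7=T, x8=F, x9=T, x10=F, x11=T

Pure literal: x9 appears only positively; assign x9 = True.
Pure literal: x10 appears only negated; assign x10 = False.
Branch on x1: take x1 = False.
  then x11 is forced to True.
  then x7 is forced to True.
Try x2 = True.
  then x8 is forced to False.
  then x5 is forced to False.
  then x4 is forced to True.
  then x3 is forced to True.
  then x6 is forced to True.
Every clause has at least one true literal under this assignment.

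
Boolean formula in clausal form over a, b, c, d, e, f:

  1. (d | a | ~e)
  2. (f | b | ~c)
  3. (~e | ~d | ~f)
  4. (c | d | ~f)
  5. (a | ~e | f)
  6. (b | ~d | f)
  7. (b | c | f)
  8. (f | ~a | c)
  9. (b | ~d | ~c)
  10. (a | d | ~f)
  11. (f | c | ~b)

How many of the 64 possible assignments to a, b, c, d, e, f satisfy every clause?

Case analysis on f and c:
  f=T, c=T: 6 of the 16 assignments to (a,b,d,e) work.
  f=T, c=F: remaining (a,b,d,e) ∈ {(F,F,T,F); (F,T,T,F); (T,F,T,F); (T,T,T,F)} — 4.
  f=F, c=T: d free; 3 ways for (a,b,e) × 2^1 = 6.
  f=F, c=F: a clause becomes empty — 0.
Total: 6 + 4 + 6 + 0 = 16.

16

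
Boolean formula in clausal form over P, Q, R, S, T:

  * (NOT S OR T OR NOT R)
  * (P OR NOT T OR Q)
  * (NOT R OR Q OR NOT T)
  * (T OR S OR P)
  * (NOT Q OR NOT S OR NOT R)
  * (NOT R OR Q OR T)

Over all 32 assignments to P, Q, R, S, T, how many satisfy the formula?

Split on T, then Q.
  T=T, Q=T: P free; 3 ways for (R,S) × 2^1 = 6.
  T=T, Q=F: remaining (P,R,S) ∈ {(T,F,F); (T,F,T)} — 2.
  T=F, Q=T: remaining (P,R,S) ∈ {(F,F,T); (T,F,F); (T,F,T); (T,T,F)} — 4.
  T=F, Q=F: remaining (P,R,S) ∈ {(F,F,T); (T,F,F); (T,F,T)} — 3.
Total: 6 + 2 + 4 + 3 = 15.

15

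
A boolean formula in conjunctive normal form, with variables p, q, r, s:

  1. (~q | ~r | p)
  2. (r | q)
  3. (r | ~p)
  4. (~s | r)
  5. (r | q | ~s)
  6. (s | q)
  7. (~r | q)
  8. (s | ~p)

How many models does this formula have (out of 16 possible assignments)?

2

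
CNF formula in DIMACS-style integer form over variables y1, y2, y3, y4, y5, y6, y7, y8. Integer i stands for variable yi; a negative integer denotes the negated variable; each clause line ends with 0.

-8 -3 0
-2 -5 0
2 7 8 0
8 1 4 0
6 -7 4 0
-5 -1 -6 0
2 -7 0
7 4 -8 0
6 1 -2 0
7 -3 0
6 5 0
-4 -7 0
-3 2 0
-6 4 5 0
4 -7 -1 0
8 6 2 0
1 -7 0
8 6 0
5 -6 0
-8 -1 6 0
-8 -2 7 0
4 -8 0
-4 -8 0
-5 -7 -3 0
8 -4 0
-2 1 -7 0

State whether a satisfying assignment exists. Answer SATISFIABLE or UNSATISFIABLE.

UNSATISFIABLE

y7 = True:
  propagation gives y2=True, y5=False, y6=True; an empty clause results — contradiction.
y7 = False:
  y8 = True:
    propagation gives y4=True; an empty clause results — contradiction.
  y8 = False:
    propagation gives y2=True, y5=False, y6=True; an empty clause results — contradiction.
Every branch closes, so no satisfying assignment exists.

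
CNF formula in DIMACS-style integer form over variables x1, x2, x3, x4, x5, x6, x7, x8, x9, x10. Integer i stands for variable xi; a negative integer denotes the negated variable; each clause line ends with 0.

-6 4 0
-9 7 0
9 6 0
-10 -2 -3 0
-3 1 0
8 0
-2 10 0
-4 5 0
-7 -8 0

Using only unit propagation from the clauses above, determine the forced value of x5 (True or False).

True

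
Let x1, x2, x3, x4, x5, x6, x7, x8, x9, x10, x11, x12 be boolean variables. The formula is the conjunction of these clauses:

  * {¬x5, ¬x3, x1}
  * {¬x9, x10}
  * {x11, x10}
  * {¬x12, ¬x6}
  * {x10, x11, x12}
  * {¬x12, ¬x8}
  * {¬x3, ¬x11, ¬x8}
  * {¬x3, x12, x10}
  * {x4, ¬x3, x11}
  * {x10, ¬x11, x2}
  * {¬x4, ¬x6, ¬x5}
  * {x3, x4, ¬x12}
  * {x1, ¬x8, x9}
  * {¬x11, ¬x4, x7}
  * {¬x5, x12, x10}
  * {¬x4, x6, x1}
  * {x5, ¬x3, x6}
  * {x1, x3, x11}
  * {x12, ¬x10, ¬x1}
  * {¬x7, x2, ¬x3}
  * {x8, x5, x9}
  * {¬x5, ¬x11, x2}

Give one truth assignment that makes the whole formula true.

x1=F, x2=T, x3=F, x4=F, x5=T, x6=T, x7=F, x8=T, x9=T, x10=T, x11=T, x12=F

Check each clause:
  1. {¬x5, ¬x3, x1} — ¬x3 is true.
  2. {¬x9, x10} — x10 is true.
  3. {x11, x10} — x10 is true.
  4. {¬x6, ¬x12} — ¬x12 is true.
  5. {x10, x11, x12} — x10 is true.
  6. {¬x12, ¬x8} — ¬x12 is true.
  7. {¬x3, ¬x11, ¬x8} — ¬x3 is true.
  8. {x12, x10, ¬x3} — x10 is true.
  9. {x11, ¬x3, x4} — x11 is true.
  10. {x10, ¬x11, x2} — x10 is true.
  11. {¬x5, ¬x6, ¬x4} — ¬x4 is true.
  12. {x4, x3, ¬x12} — ¬x12 is true.
  13. {x9, ¬x8, x1} — x9 is true.
  14. {¬x4, x7, ¬x11} — ¬x4 is true.
  15. {¬x5, x10, x12} — x10 is true.
  16. {x6, x1, ¬x4} — ¬x4 is true.
  17. {x5, x6, ¬x3} — x5 is true.
  18. {x3, x1, x11} — x11 is true.
  19. {¬x10, x12, ¬x1} — ¬x1 is true.
  20. {¬x3, x2, ¬x7} — ¬x7 is true.
  21. {x8, x9, x5} — x8 is true.
  22. {x2, ¬x5, ¬x11} — x2 is true.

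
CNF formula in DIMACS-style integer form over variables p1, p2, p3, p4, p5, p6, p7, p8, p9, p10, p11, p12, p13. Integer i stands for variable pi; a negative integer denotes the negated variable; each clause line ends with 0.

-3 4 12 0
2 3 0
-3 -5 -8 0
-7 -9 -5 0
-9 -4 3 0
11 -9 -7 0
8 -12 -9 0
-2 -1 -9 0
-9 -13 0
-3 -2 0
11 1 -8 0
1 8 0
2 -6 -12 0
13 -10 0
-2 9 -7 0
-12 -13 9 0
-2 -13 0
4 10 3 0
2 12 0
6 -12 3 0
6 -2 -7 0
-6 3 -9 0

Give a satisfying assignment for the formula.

p1=1, p2=1, p3=0, p4=1, p5=0, p6=1, p7=0, p8=0, p9=0, p10=0, p11=1, p12=1, p13=0

Pure literal: p5 appears only negated; assign p5 = False.
Pure literal: p7 appears only negated; assign p7 = False.
Branch on p1: take p1 = True.
For the remaining variables, p2 = True, p3 = False, p4 = True, p6 = True, p8 = False, p9 = False, p10 = False, p11 = True, p12 = True, p13 = False works.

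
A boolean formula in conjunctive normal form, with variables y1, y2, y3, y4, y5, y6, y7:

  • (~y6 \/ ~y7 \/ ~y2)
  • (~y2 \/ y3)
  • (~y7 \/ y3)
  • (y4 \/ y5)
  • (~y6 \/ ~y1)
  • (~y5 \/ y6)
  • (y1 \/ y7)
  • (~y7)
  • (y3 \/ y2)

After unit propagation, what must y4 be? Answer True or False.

True

Unit clause (~y7) sets y7 = False.
From (y1 \/ y7) and y7 = False: y1 = True.
From (~y1 \/ ~y6) and y1 = True: y6 = False.
From (y6 \/ ~y5) and y6 = False: y5 = False.
(y4 \/ y5): since y5 = False, the clause reduces to (y4). y4 = True.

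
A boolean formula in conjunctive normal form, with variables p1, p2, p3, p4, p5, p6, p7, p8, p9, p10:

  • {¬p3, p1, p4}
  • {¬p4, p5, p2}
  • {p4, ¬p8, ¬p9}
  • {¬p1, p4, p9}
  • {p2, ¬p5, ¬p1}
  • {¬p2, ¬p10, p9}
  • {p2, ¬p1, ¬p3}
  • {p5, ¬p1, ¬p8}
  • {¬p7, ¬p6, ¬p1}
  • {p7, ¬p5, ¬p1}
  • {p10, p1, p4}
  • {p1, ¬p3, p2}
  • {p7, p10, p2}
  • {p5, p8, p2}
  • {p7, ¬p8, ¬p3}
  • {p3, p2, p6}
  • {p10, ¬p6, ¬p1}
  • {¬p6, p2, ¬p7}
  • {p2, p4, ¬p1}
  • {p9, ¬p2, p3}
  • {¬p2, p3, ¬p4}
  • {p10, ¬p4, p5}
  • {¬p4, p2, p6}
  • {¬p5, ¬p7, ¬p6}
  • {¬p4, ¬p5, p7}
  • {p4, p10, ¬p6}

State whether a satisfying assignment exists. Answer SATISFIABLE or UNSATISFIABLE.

SATISFIABLE

Set p1 = True and propagate.
Branch on p2: take p2 = True.
The remaining clauses are satisfied by p3 = True, p4 = True, p5 = True, p6 = False, p7 = True, p8 = True, p9 = True, p10 = False.
So p1=T, p2=T, p3=T, p4=T, p5=T, p6=F, p7=T, p8=T, p9=T, p10=F is a satisfying assignment.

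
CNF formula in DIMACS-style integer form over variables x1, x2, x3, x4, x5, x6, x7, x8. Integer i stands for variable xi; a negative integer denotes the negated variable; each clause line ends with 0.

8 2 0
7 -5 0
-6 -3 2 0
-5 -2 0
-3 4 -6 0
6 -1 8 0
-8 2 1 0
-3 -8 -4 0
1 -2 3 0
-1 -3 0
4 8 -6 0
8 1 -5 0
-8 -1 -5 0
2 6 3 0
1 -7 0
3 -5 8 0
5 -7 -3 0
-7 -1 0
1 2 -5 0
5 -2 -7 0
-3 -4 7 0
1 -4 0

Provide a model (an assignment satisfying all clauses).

Set x1 = True and propagate.
  then x3 is forced to False.
  then x7 is forced to False.
  then x5 is forced to False.
Set x2 = True and propagate.
Try x4 = True.
For the remaining variables, x6 = True, x8 = False works.
Check each clause:
  1. (x8 || x2) — x2 is true.
  2. (!x5 || x7) — !x5 is true.
  3. (x2 || !x3 || !x6) — x2 is true.
  4. (!x5 || !x2) — !x5 is true.
  5. (!x3 || !x6 || x4) — x4 is true.
  6. (x6 || x8 || !x1) — x6 is true.
  7. (!x8 || x1 || x2) — !x8 is true.
  8. (!x8 || !x3 || !x4) — !x8 is true.
  9. (x1 || !x2 || x3) — x1 is true.
  10. (!x1 || !x3) — !x3 is true.
  11. (!x6 || x4 || x8) — x4 is true.
  12. (!x5 || x1 || x8) — x1 is true.
  13. (!x5 || !x1 || !x8) — !x8 is true.
  14. (x3 || x6 || x2) — x2 is true.
  15. (!x7 || x1) — x1 is true.
  16. (!x5 || x8 || x3) — !x5 is true.
  17. (!x7 || !x3 || x5) — !x7 is true.
  18. (!x7 || !x1) — !x7 is true.
  19. (x2 || x1 || !x5) — x1 is true.
  20. (!x2 || !x7 || x5) — !x7 is true.
  21. (!x3 || x7 || !x4) — !x3 is true.
  22. (x1 || !x4) — x1 is true.

x1 = True, x2 = True, x3 = False, x4 = True, x5 = False, x6 = True, x7 = False, x8 = False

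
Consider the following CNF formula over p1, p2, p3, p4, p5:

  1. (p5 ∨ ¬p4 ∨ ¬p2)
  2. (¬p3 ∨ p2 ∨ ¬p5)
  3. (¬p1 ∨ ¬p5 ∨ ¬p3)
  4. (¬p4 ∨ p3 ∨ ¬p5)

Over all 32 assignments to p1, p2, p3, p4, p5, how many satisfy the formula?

18

Split on p5, then p3.
  p5=1, p3=1: remaining (p1,p2,p4) ∈ {(0,1,0); (0,1,1)} — 2.
  p5=1, p3=0: remaining (p1,p2,p4) ∈ {(0,0,0); (0,1,0); (1,0,0); (1,1,0)} — 4.
  p5=0, p3=1: p1 free; 3 ways for (p2,p4) × 2^1 = 6.
  p5=0, p3=0: p1 free; 3 ways for (p2,p4) × 2^1 = 6.
Total: 2 + 4 + 6 + 6 = 18.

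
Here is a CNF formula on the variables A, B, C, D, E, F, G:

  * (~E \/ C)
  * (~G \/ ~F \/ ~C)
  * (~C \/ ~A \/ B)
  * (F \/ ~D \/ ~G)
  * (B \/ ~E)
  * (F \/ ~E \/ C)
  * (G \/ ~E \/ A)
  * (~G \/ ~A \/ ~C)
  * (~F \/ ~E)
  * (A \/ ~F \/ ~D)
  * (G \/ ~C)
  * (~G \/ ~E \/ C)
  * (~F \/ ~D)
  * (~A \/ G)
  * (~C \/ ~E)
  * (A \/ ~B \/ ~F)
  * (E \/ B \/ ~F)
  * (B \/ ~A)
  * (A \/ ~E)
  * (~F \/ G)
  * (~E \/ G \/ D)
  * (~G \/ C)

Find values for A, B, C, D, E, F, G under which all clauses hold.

Set A = False and propagate.
  then E is forced to False.
Set B = False and propagate.
  then F is forced to False.
The remaining clauses are satisfied by C = False, D = True, G = False.
Every clause has at least one true literal under this assignment.
Check each clause:
  1. (~E \/ C) — ~E is true.
  2. (~G \/ ~C \/ ~F) — ~G is true.
  3. (~A \/ ~C \/ B) — ~C is true.
  4. (F \/ ~D \/ ~G) — ~G is true.
  5. (~E \/ B) — ~E is true.
  6. (C \/ F \/ ~E) — ~E is true.
  7. (~E \/ G \/ A) — ~E is true.
  8. (~G \/ ~C \/ ~A) — ~G is true.
  9. (~F \/ ~E) — ~F is true.
  10. (~D \/ ~F \/ A) — ~F is true.
  11. (~C \/ G) — ~C is true.
  12. (~G \/ ~E \/ C) — ~G is true.
  13. (~F \/ ~D) — ~F is true.
  14. (G \/ ~A) — ~A is true.
  15. (~E \/ ~C) — ~E is true.
  16. (~B \/ A \/ ~F) — ~F is true.
  17. (~F \/ B \/ E) — ~F is true.
  18. (~A \/ B) — ~A is true.
  19. (~E \/ A) — ~E is true.
  20. (G \/ ~F) — ~F is true.
  21. (G \/ ~E \/ D) — ~E is true.
  22. (~G \/ C) — ~G is true.

A = F  B = F  C = F  D = T  E = F  F = F  G = F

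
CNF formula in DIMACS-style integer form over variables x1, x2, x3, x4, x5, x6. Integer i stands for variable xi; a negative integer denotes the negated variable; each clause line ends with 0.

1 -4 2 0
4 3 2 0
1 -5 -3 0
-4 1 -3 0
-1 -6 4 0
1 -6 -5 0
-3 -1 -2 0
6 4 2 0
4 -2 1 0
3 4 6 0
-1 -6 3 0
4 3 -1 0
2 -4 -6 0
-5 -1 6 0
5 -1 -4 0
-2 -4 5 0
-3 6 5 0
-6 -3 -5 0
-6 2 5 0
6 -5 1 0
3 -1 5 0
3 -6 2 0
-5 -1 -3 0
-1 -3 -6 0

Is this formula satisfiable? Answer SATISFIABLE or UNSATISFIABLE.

UNSATISFIABLE

x1 = True:
  x3 = True:
    propagation gives x2=False, x5=False, x4=False, x6=False; an empty clause results — contradiction.
  x3 = False:
    propagation gives x6=False, x4=True, x5=False; an empty clause results — contradiction.
x1 = False:
  x6 = True:
    propagation gives x5=False, x2=True, x4=True; an empty clause results — contradiction.
  x6 = False:
    propagation gives x5=False, x3=False, x4=True, x2=True; an empty clause results — contradiction.
Every branch closes, so no satisfying assignment exists.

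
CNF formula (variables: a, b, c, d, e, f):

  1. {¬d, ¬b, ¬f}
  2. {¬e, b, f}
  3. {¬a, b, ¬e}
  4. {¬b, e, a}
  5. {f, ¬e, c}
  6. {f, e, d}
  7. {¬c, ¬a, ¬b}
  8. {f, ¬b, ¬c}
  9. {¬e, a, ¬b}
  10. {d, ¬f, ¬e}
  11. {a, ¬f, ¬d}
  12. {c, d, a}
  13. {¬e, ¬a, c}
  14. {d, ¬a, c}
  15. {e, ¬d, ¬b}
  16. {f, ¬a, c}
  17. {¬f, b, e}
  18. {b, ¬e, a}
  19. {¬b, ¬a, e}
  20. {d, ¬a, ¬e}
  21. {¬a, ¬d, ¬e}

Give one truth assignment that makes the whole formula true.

a = F, b = F, c = F, d = T, e = F, f = F

Check each clause:
  1. {¬f, ¬b, ¬d} — ¬f is true.
  2. {¬e, b, f} — ¬e is true.
  3. {b, ¬e, ¬a} — ¬e is true.
  4. {¬b, e, a} — ¬b is true.
  5. {¬e, f, c} — ¬e is true.
  6. {f, e, d} — d is true.
  7. {¬c, ¬a, ¬b} — ¬c is true.
  8. {¬b, f, ¬c} — ¬c is true.
  9. {¬b, a, ¬e} — ¬e is true.
  10. {¬f, d, ¬e} — ¬f is true.
  11. {a, ¬d, ¬f} — ¬f is true.
  12. {c, d, a} — d is true.
  13. {¬e, c, ¬a} — ¬a is true.
  14. {d, ¬a, c} — d is true.
  15. {¬b, ¬d, e} — ¬b is true.
  16. {f, ¬a, c} — ¬a is true.
  17. {¬f, e, b} — ¬f is true.
  18. {b, ¬e, a} — ¬e is true.
  19. {¬b, ¬a, e} — ¬a is true.
  20. {d, ¬a, ¬e} — ¬e is true.
  21. {¬e, ¬a, ¬d} — ¬e is true.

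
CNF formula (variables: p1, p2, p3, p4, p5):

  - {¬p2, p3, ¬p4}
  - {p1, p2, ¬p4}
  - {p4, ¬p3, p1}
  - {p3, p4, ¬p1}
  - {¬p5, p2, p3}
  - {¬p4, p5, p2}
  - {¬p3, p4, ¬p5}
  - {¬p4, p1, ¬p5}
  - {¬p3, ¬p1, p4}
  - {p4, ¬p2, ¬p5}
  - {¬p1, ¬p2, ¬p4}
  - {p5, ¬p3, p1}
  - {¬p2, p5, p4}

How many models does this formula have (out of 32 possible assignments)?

Satisfying assignments:
  p1=0 p2=0 p3=0 p4=0 p5=0
  p1=1 p2=0 p3=1 p4=1 p5=1
That's 2 in total.

2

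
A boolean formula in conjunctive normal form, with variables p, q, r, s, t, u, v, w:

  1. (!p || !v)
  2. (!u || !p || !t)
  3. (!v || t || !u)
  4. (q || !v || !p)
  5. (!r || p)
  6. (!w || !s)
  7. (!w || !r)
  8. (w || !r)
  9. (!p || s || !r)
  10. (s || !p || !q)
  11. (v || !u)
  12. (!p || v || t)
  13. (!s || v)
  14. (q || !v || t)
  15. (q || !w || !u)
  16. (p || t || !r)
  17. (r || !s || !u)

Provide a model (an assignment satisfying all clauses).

Pure literal: u appears only negated; assign u = False.
Set p = False and propagate.
  then r is forced to False.
For the remaining variables, q = True, s = False, t = False, v = False, w = True works.
Every clause has at least one true literal under this assignment.

p=False, q=True, r=False, s=False, t=False, u=False, v=False, w=True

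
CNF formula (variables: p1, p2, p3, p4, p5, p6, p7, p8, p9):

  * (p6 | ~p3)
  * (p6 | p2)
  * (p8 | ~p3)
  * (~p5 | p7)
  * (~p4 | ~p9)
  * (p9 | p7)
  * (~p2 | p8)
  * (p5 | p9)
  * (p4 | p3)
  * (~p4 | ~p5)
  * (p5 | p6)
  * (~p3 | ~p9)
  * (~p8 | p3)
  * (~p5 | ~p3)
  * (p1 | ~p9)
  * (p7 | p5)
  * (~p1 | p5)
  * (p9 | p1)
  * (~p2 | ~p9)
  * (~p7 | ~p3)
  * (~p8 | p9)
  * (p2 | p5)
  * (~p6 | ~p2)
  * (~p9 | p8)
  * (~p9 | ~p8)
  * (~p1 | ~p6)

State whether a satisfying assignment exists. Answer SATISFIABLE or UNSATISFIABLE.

UNSATISFIABLE

p9 = True:
  propagation gives p4=False, p3=True; an empty clause results — contradiction.
p9 = False:
  propagation gives p7=True, p5=True, p4=False, p3=True; an empty clause results — contradiction.
Every branch closes, so no satisfying assignment exists.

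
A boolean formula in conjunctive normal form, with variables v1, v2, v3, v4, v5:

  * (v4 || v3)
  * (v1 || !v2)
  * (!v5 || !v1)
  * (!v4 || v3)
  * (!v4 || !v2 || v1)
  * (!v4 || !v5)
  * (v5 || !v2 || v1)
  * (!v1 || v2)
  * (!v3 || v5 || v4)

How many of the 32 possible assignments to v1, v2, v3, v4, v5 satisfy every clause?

The models are:
  v1=F v2=F v3=T v4=F v5=T
  v1=F v2=F v3=T v4=T v5=F
  v1=T v2=T v3=T v4=T v5=F
That's 3 in total.

3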